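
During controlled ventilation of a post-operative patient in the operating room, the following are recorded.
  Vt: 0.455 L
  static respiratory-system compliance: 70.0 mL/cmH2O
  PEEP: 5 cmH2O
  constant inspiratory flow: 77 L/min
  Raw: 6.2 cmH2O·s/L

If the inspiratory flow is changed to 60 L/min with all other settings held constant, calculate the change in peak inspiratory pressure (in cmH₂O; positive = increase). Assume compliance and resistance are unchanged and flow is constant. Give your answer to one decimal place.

Flow: 77 L/min ÷ 60 = 1.2833 L/s.
New flow: 60 L/min ÷ 60 = 1 L/s.
PIP = Vt/C + R·V̇ + PEEP (constant-flow equation of motion).
Only the resistive term changes: ΔPIP = R × ΔV̇ = 6.2 × (1 − 1.2833) = 6.2 × -0.2833 = -1.756 cmH2O.

-1.8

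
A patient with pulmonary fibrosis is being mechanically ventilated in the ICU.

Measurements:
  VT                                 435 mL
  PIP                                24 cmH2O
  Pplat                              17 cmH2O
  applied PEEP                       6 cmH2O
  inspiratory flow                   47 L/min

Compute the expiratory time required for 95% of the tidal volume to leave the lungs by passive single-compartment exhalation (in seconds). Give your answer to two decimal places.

Flow: 47 L/min ÷ 60 = 0.7833 L/s.
R = (PIP − Pplat)/V̇ = (24 − 17) / 0.7833 = 7.0/0.7833 = 8.937 cmH2O·s/L.
C = Vt/(Pplat − PEEP) = 435.0 / (17 − 6) = 435.0/11.0 = 39.545 mL/cmH2O.
τ = R × C = 8.937 × 0.03955 L/cmH2O = 0.3535 s.
t = −τ·ln(1 − 0.95) = −0.3535·ln(0.05) = 1.059 s.

1.06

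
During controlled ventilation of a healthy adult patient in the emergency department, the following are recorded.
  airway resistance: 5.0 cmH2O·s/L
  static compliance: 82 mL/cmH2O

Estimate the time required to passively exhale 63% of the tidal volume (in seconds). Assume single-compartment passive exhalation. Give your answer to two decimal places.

τ = R × C = 5.0 × 82 mL/cmH2O = 5.0 × 0.082 L/cmH2O = 0.41 s.
Exhaled fraction f = 1 − e^(−t/τ) → t = −τ·ln(1 − f) = −0.41·ln(0.37) = 0.4076 s.

0.41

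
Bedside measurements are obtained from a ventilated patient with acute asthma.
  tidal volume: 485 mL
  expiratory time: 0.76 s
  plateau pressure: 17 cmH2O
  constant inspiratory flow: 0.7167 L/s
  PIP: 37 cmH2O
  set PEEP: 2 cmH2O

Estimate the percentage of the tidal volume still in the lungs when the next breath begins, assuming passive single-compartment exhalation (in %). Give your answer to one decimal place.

43.1

R = (PIP − Pplat)/V̇ = (37 − 17) / 0.7167 = 20.0/0.7167 = 27.906 cmH2O·s/L.
C = Vt/(Pplat − PEEP) = 485.0 / (17 − 2) = 485.0/15.0 = 32.333 mL/cmH2O.
τ = R × C = 27.906 × 0.03233 L/cmH2O = 0.9022 s.
Fraction remaining at end-expiration = e^(−Te/τ) = e^(−0.76/0.9022) = 0.4307 → 43.07%.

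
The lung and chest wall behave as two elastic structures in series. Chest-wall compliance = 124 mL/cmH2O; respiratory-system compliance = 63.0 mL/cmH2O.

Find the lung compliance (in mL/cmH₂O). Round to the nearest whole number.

128

1/CL = 1/Crs − 1/Ccw.
1/CL = 1/63.0 − 1/124 = 0.007808.
CL = 128.07 mL/cmH2O.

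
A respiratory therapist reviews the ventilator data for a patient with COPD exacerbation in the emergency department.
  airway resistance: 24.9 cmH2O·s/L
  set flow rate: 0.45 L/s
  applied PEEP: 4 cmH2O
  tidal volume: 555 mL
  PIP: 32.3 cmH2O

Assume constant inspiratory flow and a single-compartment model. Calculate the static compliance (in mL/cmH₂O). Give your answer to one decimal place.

32.5

Equation of motion (constant flow): PIP = Vt/C + R·V̇ + PEEP.
Vt/C = PIP − R·V̇ − PEEP = 32.3 − 24.9×0.45 − 4 = 32.3 − 11.205 − 4 = 17.095 cmH2O.
C = Vt / 17.095 = 555 / 17.095 = 32.466 mL/cmH2O.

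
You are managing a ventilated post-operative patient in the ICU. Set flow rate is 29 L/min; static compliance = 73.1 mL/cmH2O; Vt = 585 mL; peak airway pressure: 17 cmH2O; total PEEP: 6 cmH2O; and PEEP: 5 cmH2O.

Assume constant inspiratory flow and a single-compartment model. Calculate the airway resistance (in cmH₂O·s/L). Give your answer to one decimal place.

Flow: 29 L/min ÷ 60 = 0.4833 L/s.
Total PEEP = 6 cmH2O (set 5 + intrinsic 1); this is the baseline alveolar pressure.
Equation of motion (constant flow): PIP = Vt/C + R·V̇ + PEEP.
R·V̇ = PIP − Vt/C − PEEP = 17 − 585/73.1 − 6 = 17 − 8.003 − 6 = 2.997 cmH2O.
R = 2.997 / 0.4833 = 6.201 cmH2O·s/L.

6.2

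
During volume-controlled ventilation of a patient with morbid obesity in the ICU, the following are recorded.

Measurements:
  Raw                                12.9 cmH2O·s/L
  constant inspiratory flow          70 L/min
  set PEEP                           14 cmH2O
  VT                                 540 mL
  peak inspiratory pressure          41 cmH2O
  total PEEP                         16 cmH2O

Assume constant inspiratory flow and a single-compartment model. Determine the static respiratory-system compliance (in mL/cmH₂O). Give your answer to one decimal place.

Flow: 70 L/min ÷ 60 = 1.1667 L/s.
Total PEEP = 16 cmH2O (set 14 + intrinsic 2); this is the baseline alveolar pressure.
Equation of motion (constant flow): PIP = Vt/C + R·V̇ + PEEP.
Vt/C = PIP − R·V̇ − PEEP = 41 − 12.9×1.1667 − 16 = 41 − 15.05 − 16 = 9.95 cmH2O.
C = Vt / 9.95 = 540 / 9.95 = 54.271 mL/cmH2O.

54.3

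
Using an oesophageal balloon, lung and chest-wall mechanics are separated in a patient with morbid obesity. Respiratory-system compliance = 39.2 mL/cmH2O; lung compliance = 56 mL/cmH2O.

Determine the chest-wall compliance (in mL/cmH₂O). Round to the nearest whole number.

131

1/Ccw = 1/Crs − 1/CL.
1/Ccw = 1/39.2 − 1/56 = 0.007653.
Ccw = 130.67 mL/cmH2O.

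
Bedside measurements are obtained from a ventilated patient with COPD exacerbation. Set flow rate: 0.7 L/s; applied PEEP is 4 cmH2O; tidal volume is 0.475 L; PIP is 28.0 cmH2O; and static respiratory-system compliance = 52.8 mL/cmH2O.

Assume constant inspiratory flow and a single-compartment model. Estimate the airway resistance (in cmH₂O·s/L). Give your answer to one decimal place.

21.4

Equation of motion (constant flow): PIP = Vt/C + R·V̇ + PEEP.
R·V̇ = PIP − Vt/C − PEEP = 28.0 − 475/52.8 − 4 = 28.0 − 8.996 − 4 = 15.004 cmH2O.
R = 15.004 / 0.7 = 21.434 cmH2O·s/L.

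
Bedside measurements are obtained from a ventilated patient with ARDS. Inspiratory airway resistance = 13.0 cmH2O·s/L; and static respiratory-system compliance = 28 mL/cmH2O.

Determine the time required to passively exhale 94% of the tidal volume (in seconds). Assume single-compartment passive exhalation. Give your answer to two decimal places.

1.02

τ = R × C = 13.0 × 28 mL/cmH2O = 13.0 × 0.028 L/cmH2O = 0.364 s.
Exhaled fraction f = 1 − e^(−t/τ) → t = −τ·ln(1 − f) = −0.364·ln(0.06) = 1.024 s.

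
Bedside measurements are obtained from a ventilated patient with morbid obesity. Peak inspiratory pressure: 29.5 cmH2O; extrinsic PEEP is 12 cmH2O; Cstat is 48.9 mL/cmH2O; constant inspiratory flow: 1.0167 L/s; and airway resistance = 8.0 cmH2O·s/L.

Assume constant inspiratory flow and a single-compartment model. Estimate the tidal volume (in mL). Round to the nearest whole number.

Equation of motion (constant flow): PIP = Vt/C + R·V̇ + PEEP.
Vt/C = PIP − R·V̇ − PEEP = 29.5 − 8.134 − 12 = 9.366 cmH2O.
Vt = C × 9.366 = 48.9 × 9.366 = 458.0 mL.

458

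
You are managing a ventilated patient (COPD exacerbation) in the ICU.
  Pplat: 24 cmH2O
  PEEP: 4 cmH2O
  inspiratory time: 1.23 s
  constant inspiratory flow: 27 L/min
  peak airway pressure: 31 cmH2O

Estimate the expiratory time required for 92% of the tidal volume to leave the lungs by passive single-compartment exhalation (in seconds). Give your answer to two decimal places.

1.09

Flow: 27 L/min ÷ 60 = 0.45 L/s.
Vt = flow × Ti = 0.45 L/s × 1.23 s × 1000 mL/L = 553.5 mL.
R = (PIP − Pplat)/V̇ = (31 − 24) / 0.45 = 7.0/0.45 = 15.556 cmH2O·s/L.
C = Vt/(Pplat − PEEP) = 553.5 / (24 − 4) = 553.5/20.0 = 27.675 mL/cmH2O.
τ = R × C = 15.556 × 0.02768 L/cmH2O = 0.4306 s.
t = −τ·ln(1 − 0.92) = −0.4306·ln(0.08) = 1.088 s.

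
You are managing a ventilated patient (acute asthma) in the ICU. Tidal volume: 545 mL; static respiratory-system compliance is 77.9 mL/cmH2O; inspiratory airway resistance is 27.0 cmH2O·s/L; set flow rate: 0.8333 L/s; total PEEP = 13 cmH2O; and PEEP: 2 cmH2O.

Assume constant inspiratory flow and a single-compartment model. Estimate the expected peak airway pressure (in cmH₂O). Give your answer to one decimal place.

Total PEEP = 13 cmH2O (set 2 + intrinsic 11); this is the baseline alveolar pressure.
Equation of motion (constant flow): PIP = Vt/C + R·V̇ + PEEP.
PIP = 545/77.9 + 27.0×0.8333 + 13 = 6.996 + 22.499 + 13 = 42.495 cmH2O.

42.5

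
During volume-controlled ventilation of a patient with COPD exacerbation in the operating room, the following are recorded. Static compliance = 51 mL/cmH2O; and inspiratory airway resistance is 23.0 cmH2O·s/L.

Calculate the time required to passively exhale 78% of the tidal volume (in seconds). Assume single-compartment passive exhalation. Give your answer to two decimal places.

1.78

τ = R × C = 23.0 × 51 mL/cmH2O = 23.0 × 0.051 L/cmH2O = 1.173 s.
Exhaled fraction f = 1 − e^(−t/τ) → t = −τ·ln(1 − f) = −1.173·ln(0.22) = 1.776 s.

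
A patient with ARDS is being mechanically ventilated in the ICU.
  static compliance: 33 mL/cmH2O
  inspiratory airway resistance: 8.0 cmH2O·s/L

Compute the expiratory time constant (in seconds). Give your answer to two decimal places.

τ = R × C = 8.0 × 33 mL/cmH2O = 8.0 × 0.033 L/cmH2O = 0.264 s.

0.26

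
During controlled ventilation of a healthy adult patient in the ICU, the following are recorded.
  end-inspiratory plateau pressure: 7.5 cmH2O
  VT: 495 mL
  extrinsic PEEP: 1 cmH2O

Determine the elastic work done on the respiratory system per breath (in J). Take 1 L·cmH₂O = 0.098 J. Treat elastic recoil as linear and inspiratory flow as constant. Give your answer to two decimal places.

Elastic work ≈ ½ × (Pplat − PEEP) × Vt = 0.5 × (7.5 − 1) × 0.495 L = 0.5 × 6.5 × 0.495 = 1.609 L·cmH2O.
× 0.098 J/(L·cmH2O) → 0.1577 J.

0.16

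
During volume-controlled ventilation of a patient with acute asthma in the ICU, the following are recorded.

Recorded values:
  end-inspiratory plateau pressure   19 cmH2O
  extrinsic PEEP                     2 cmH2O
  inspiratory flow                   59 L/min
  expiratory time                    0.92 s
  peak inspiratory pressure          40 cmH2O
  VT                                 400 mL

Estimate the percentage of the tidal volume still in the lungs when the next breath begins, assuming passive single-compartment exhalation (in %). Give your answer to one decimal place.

16.0

Flow: 59 L/min ÷ 60 = 0.9833 L/s.
R = (PIP − Pplat)/V̇ = (40 − 19) / 0.9833 = 21.0/0.9833 = 21.357 cmH2O·s/L.
C = Vt/(Pplat − PEEP) = 400.0 / (19 − 2) = 400.0/17.0 = 23.529 mL/cmH2O.
τ = R × C = 21.357 × 0.02353 L/cmH2O = 0.5025 s.
Fraction remaining at end-expiration = e^(−Te/τ) = e^(−0.92/0.5025) = 0.1603 → 16.03%.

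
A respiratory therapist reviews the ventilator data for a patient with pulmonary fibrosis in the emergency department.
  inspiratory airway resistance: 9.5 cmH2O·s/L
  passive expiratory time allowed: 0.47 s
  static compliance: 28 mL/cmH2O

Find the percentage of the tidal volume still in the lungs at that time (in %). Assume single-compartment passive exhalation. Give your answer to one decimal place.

17.1

τ = R × C = 9.5 × 28 mL/cmH2O = 9.5 × 0.028 L/cmH2O = 0.266 s.
Passive exhalation: V(t)/V₀ = e^(−t/τ) = e^(−0.47/0.266) = 0.1709.
Fraction remaining = 0.1709 → 17.09%.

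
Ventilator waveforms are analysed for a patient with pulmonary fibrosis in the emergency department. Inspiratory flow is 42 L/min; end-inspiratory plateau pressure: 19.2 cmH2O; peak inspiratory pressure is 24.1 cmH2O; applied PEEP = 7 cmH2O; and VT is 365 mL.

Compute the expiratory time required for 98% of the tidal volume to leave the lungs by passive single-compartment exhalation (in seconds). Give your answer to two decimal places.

Flow: 42 L/min ÷ 60 = 0.7 L/s.
R = (PIP − Pplat)/V̇ = (24.1 − 19.2) / 0.7 = 4.9/0.7 = 7.0 cmH2O·s/L.
C = Vt/(Pplat − PEEP) = 365.0 / (19.2 − 7) = 365.0/12.2 = 29.918 mL/cmH2O.
τ = R × C = 7.0 × 0.02992 L/cmH2O = 0.2094 s.
t = −τ·ln(1 − 0.98) = −0.2094·ln(0.02) = 0.8192 s.

0.82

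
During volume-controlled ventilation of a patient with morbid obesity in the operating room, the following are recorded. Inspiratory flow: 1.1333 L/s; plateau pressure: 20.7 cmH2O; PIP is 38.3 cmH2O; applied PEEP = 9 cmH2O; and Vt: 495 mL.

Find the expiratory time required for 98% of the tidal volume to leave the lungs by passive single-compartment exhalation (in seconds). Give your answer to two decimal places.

2.57

R = (PIP − Pplat)/V̇ = (38.3 − 20.7) / 1.1333 = 17.6/1.1333 = 15.53 cmH2O·s/L.
C = Vt/(Pplat − PEEP) = 495.0 / (20.7 − 9) = 495.0/11.7 = 42.308 mL/cmH2O.
τ = R × C = 15.53 × 0.04231 L/cmH2O = 0.6571 s.
t = −τ·ln(1 − 0.98) = −0.6571·ln(0.02) = 2.571 s.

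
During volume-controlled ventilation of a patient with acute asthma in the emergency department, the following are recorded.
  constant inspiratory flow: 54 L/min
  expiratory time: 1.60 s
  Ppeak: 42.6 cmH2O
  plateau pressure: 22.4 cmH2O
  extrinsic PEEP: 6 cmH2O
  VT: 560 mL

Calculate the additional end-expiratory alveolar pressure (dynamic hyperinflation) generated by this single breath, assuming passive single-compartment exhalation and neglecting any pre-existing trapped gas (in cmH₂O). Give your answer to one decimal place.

Flow: 54 L/min ÷ 60 = 0.9 L/s.
R = (PIP − Pplat)/V̇ = (42.6 − 22.4) / 0.9 = 20.2/0.9 = 22.444 cmH2O·s/L.
C = Vt/(Pplat − PEEP) = 560.0 / (22.4 − 6) = 560.0/16.4 = 34.146 mL/cmH2O.
τ = R × C = 22.444 × 0.03415 L/cmH2O = 0.7665 s.
Fraction remaining = e^(−Te/τ) = e^(−1.60/0.7665) = 0.124; trapped volume = 560.0 × 0.124 = 69.44 mL.
Additional alveolar pressure from trapping ≈ V_trapped / C = 69.44 / 34.146 = 2.034 cmH2O.

2.0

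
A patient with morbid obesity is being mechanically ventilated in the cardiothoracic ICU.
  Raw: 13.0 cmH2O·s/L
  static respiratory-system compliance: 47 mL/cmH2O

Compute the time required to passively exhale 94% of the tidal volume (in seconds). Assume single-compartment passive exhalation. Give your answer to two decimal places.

1.72

τ = R × C = 13.0 × 47 mL/cmH2O = 13.0 × 0.047 L/cmH2O = 0.611 s.
Exhaled fraction f = 1 − e^(−t/τ) → t = −τ·ln(1 − f) = −0.611·ln(0.06) = 1.719 s.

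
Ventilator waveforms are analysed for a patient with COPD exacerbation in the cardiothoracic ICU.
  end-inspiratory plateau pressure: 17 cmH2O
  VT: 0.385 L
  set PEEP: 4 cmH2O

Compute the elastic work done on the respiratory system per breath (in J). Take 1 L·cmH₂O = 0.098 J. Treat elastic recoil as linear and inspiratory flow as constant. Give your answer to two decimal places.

Elastic work ≈ ½ × (Pplat − PEEP) × Vt = 0.5 × (17 − 4) × 0.385 L = 0.5 × 13.0 × 0.385 = 2.503 L·cmH2O.
× 0.098 J/(L·cmH2O) → 0.2453 J.

0.25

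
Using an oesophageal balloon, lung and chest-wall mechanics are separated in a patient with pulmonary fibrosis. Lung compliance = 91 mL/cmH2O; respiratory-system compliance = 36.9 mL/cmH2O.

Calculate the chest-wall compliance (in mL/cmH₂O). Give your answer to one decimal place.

62.1

1/Ccw = 1/Crs − 1/CL.
1/Ccw = 1/36.9 − 1/91 = 0.01611.
Ccw = 62.073 mL/cmH2O.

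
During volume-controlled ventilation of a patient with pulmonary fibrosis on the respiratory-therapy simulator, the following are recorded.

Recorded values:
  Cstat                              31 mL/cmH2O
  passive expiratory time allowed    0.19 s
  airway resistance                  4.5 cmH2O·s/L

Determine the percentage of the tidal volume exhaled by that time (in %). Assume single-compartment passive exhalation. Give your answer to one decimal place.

τ = R × C = 4.5 × 31 mL/cmH2O = 4.5 × 0.031 L/cmH2O = 0.1395 s.
Passive exhalation: V(t)/V₀ = e^(−t/τ) = e^(−0.19/0.1395) = 0.2561.
Fraction exhaled = 1 − 0.2561 = 0.7439 → 74.39%.

74.4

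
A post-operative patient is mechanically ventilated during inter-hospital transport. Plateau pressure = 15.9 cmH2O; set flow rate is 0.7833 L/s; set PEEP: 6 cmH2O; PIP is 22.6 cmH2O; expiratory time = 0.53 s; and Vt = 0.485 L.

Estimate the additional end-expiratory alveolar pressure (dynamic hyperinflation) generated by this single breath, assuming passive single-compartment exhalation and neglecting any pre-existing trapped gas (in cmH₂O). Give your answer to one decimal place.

R = (PIP − Pplat)/V̇ = (22.6 − 15.9) / 0.7833 = 6.7/0.7833 = 8.554 cmH2O·s/L.
C = Vt/(Pplat − PEEP) = 485.0 / (15.9 − 6) = 485.0/9.9 = 48.99 mL/cmH2O.
τ = R × C = 8.554 × 0.04899 L/cmH2O = 0.4191 s.
Fraction remaining = e^(−Te/τ) = e^(−0.53/0.4191) = 0.2823; trapped volume = 485.0 × 0.2823 = 136.92 mL.
Additional alveolar pressure from trapping ≈ V_trapped / C = 136.92 / 48.99 = 2.795 cmH2O.

2.8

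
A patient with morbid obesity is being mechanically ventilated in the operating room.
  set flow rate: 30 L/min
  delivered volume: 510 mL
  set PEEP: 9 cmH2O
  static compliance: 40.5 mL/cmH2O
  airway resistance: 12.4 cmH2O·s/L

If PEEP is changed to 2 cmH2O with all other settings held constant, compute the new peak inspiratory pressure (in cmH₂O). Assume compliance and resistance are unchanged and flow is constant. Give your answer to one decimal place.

20.8

Flow: 30 L/min ÷ 60 = 0.5 L/s.
PIP = Vt/C + R·V̇ + PEEP (constant-flow equation of motion).
Only the baseline term changes: ΔPIP = ΔPEEP = 2 − 9 = -7.0 cmH2O.
Original PIP = 510/40.5 + 12.4×0.5 + 9 = 27.793 cmH2O; new PIP = 27.793 + (-7.0) = 20.793 cmH2O.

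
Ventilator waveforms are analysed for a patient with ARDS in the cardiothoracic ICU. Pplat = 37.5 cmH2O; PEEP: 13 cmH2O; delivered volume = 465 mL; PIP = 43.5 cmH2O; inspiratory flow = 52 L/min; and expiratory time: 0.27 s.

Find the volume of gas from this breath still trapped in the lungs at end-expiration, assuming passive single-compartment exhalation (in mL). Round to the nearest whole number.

60

Flow: 52 L/min ÷ 60 = 0.8667 L/s.
R = (PIP − Pplat)/V̇ = (43.5 − 37.5) / 0.8667 = 6.0/0.8667 = 6.923 cmH2O·s/L.
C = Vt/(Pplat − PEEP) = 465.0 / (37.5 − 13) = 465.0/24.5 = 18.98 mL/cmH2O.
τ = R × C = 6.923 × 0.01898 L/cmH2O = 0.1314 s.
Fraction remaining = e^(−Te/τ) = e^(−0.27/0.1314) = 0.1281.
Trapped volume = 465.0 × 0.1281 = 59.567 mL.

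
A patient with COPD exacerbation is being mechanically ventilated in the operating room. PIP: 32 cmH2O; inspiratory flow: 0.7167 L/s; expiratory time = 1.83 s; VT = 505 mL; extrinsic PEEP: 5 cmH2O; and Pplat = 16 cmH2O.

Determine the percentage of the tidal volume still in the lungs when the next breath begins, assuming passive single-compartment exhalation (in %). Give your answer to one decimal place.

R = (PIP − Pplat)/V̇ = (32 − 16) / 0.7167 = 16.0/0.7167 = 22.325 cmH2O·s/L.
C = Vt/(Pplat − PEEP) = 505.0 / (16 − 5) = 505.0/11.0 = 45.909 mL/cmH2O.
τ = R × C = 22.325 × 0.04591 L/cmH2O = 1.025 s.
Fraction remaining at end-expiration = e^(−Te/τ) = e^(−1.83/1.025) = 0.1677 → 16.77%.

16.8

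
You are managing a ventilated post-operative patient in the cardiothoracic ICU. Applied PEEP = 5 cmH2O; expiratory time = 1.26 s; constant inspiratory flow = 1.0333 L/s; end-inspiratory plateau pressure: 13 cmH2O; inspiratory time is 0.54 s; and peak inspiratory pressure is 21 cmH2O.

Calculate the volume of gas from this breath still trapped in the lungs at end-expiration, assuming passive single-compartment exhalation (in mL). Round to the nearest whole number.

54

Vt = flow × Ti = 1.0333 L/s × 0.54 s × 1000 mL/L = 557.98 mL.
R = (PIP − Pplat)/V̇ = (21 − 13) / 1.0333 = 8.0/1.0333 = 7.742 cmH2O·s/L.
C = Vt/(Pplat − PEEP) = 557.98 / (13 − 5) = 557.98/8.0 = 69.748 mL/cmH2O.
τ = R × C = 7.742 × 0.06975 L/cmH2O = 0.54 s.
Fraction remaining = e^(−Te/τ) = e^(−1.26/0.54) = 0.09697.
Trapped volume = 557.98 × 0.09697 = 54.107 mL.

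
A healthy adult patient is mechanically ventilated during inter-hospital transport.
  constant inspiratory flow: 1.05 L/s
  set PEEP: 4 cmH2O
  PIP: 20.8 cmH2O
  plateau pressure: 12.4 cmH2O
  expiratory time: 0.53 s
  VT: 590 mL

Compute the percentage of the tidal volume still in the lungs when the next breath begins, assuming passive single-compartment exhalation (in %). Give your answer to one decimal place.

38.9

R = (PIP − Pplat)/V̇ = (20.8 − 12.4) / 1.05 = 8.4/1.05 = 8.0 cmH2O·s/L.
C = Vt/(Pplat − PEEP) = 590.0 / (12.4 − 4) = 590.0/8.4 = 70.238 mL/cmH2O.
τ = R × C = 8.0 × 0.07024 L/cmH2O = 0.5619 s.
Fraction remaining at end-expiration = e^(−Te/τ) = e^(−0.53/0.5619) = 0.3894 → 38.94%.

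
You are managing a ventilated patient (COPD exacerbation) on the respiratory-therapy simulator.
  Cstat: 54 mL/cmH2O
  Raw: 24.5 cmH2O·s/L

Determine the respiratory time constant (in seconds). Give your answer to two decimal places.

τ = R × C = 24.5 × 54 mL/cmH2O = 24.5 × 0.054 L/cmH2O = 1.323 s.

1.32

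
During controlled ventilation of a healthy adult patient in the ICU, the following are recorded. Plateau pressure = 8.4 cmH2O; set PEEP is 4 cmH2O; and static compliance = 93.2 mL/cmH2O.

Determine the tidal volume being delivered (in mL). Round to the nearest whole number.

Vt = Cstat × (Pplat − PEEP) = 93.2 × (8.4 − 4) = 93.2 × 4.4 = 410.08 mL.

410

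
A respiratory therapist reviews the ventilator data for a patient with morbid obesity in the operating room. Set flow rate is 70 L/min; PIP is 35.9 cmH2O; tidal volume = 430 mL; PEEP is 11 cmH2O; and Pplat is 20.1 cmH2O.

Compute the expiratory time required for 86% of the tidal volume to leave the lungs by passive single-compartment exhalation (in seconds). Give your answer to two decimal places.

Flow: 70 L/min ÷ 60 = 1.1667 L/s.
R = (PIP − Pplat)/V̇ = (35.9 − 20.1) / 1.1667 = 15.8/1.1667 = 13.542 cmH2O·s/L.
C = Vt/(Pplat − PEEP) = 430.0 / (20.1 − 11) = 430.0/9.1 = 47.253 mL/cmH2O.
τ = R × C = 13.542 × 0.04725 L/cmH2O = 0.6399 s.
t = −τ·ln(1 − 0.86) = −0.6399·ln(0.14) = 1.258 s.

1.26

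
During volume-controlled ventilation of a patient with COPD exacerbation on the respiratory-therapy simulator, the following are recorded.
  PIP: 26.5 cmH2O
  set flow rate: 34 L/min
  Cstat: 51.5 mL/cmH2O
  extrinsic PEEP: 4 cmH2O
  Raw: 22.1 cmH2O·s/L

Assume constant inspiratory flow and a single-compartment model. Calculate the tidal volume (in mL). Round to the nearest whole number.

514

Flow: 34 L/min ÷ 60 = 0.5667 L/s.
Equation of motion (constant flow): PIP = Vt/C + R·V̇ + PEEP.
Vt/C = PIP − R·V̇ − PEEP = 26.5 − 12.524 − 4 = 9.976 cmH2O.
Vt = C × 9.976 = 51.5 × 9.976 = 513.76 mL.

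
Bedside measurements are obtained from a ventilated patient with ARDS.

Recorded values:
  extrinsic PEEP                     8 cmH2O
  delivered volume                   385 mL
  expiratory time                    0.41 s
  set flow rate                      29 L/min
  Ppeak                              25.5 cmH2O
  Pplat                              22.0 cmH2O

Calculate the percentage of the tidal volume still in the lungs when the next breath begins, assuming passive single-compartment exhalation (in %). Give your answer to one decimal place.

12.8

Flow: 29 L/min ÷ 60 = 0.4833 L/s.
R = (PIP − Pplat)/V̇ = (25.5 − 22.0) / 0.4833 = 3.5/0.4833 = 7.242 cmH2O·s/L.
C = Vt/(Pplat − PEEP) = 385.0 / (22.0 − 8) = 385.0/14.0 = 27.5 mL/cmH2O.
τ = R × C = 7.242 × 0.0275 L/cmH2O = 0.1992 s.
Fraction remaining at end-expiration = e^(−Te/τ) = e^(−0.41/0.1992) = 0.1277 → 12.77%.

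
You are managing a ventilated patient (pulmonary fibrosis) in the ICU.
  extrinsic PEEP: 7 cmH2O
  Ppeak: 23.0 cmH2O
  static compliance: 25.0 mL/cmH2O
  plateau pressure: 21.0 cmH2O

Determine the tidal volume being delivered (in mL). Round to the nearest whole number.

Vt = Cstat × (Pplat − PEEP) = 25.0 × (21.0 − 7) = 25.0 × 14.0 = 350.0 mL.

350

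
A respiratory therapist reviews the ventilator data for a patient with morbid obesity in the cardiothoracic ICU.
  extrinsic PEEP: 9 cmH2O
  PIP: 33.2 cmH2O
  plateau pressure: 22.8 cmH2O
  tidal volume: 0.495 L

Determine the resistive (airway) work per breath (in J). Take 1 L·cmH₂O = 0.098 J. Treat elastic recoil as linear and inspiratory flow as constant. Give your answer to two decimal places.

With constant inspiratory flow the resistive pressure is constant at PIP − Pplat = 33.2 − 22.8 = 10.4 cmH2O, so resistive work = 10.4 × 0.495 = 5.148 L·cmH2O.
× 0.098 J/(L·cmH2O) → 0.5045 J.

0.50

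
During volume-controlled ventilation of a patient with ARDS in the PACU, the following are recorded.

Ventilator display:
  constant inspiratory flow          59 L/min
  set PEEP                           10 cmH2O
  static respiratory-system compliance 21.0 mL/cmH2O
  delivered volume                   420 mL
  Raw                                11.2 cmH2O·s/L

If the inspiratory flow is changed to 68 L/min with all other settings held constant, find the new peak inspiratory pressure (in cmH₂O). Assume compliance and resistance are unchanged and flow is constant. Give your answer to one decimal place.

42.7

Flow: 59 L/min ÷ 60 = 0.9833 L/s.
New flow: 68 L/min ÷ 60 = 1.1333 L/s.
PIP = Vt/C + R·V̇ + PEEP (constant-flow equation of motion).
Only the resistive term changes: ΔPIP = R × ΔV̇ = 11.2 × (1.1333 − 0.9833) = 11.2 × 0.15 = 1.68 cmH2O.
Original PIP = 420/21.0 + 11.2×0.9833 + 10 = 41.013 cmH2O; new PIP = 41.013 + (1.68) = 42.693 cmH2O.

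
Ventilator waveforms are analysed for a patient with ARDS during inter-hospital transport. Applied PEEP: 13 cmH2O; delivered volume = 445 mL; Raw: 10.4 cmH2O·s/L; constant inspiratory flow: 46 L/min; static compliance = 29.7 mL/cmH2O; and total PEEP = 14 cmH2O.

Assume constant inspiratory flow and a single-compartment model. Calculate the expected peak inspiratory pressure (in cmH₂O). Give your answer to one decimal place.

37.0

Flow: 46 L/min ÷ 60 = 0.7667 L/s.
Total PEEP = 14 cmH2O (set 13 + intrinsic 1); this is the baseline alveolar pressure.
Equation of motion (constant flow): PIP = Vt/C + R·V̇ + PEEP.
PIP = 445/29.7 + 10.4×0.7667 + 14 = 14.983 + 7.974 + 14 = 36.957 cmH2O.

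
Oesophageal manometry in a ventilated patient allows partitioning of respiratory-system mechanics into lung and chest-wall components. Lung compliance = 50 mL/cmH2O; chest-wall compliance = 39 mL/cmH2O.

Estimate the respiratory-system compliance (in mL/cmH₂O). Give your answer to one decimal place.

Lung and chest wall are elastances in series: 1/Crs = 1/CL + 1/Ccw.
1/Crs = 1/50 + 1/39 = 0.04564.
Crs = 21.911 mL/cmH2O.

21.9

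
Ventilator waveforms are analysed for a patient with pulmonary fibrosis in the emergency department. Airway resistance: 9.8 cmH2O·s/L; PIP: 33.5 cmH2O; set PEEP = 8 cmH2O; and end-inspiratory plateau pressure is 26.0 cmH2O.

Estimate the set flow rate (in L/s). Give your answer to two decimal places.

flow = (PIP − Pplat) / Raw = 7.5 / 9.8 = 0.7653 L/s.

0.77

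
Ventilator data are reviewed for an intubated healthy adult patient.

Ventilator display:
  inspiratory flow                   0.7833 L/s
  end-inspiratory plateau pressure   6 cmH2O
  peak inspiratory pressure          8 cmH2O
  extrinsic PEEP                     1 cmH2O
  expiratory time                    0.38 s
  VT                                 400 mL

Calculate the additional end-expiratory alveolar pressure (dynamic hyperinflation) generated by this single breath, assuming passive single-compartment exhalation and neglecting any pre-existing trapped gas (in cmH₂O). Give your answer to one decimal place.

0.8

R = (PIP − Pplat)/V̇ = (8 − 6) / 0.7833 = 2.0/0.7833 = 2.553 cmH2O·s/L.
C = Vt/(Pplat − PEEP) = 400.0 / (6 − 1) = 400.0/5.0 = 80.0 mL/cmH2O.
τ = R × C = 2.553 × 0.08 L/cmH2O = 0.2042 s.
Fraction remaining = e^(−Te/τ) = e^(−0.38/0.2042) = 0.1555; trapped volume = 400.0 × 0.1555 = 62.2 mL.
Additional alveolar pressure from trapping ≈ V_trapped / C = 62.2 / 80.0 = 0.7775 cmH2O.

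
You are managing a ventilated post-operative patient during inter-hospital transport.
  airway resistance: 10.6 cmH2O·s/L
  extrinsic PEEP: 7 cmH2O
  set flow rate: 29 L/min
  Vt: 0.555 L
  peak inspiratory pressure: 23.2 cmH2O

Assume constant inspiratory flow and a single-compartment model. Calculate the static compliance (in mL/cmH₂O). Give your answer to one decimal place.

Flow: 29 L/min ÷ 60 = 0.4833 L/s.
Equation of motion (constant flow): PIP = Vt/C + R·V̇ + PEEP.
Vt/C = PIP − R·V̇ − PEEP = 23.2 − 10.6×0.4833 − 7 = 23.2 − 5.123 − 7 = 11.077 cmH2O.
C = Vt / 11.077 = 555 / 11.077 = 50.104 mL/cmH2O.

50.1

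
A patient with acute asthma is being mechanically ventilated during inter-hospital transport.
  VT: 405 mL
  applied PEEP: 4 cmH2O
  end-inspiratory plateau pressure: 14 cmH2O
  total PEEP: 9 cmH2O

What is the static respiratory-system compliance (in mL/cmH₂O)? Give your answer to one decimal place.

81.0

End-expiratory occlusion gives total PEEP = 9 cmH2O (intrinsic PEEP = 9 − 4 = 5). Use total PEEP for the elastic gradient.
Cstat = Vt / (Pplat − PEEPtotal) = 405 / (14 − 9) = 405 / 5.0 = 81.0 mL/cmH2O.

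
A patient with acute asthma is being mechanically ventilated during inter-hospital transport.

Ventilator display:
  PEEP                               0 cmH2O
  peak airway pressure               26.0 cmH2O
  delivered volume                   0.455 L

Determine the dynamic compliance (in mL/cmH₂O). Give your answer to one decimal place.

Dynamic compliance = Vt / (PIP − PEEP) = 455 / (26.0 − 0) = 455 / 26.0 = 17.5 mL/cmH2O.

17.5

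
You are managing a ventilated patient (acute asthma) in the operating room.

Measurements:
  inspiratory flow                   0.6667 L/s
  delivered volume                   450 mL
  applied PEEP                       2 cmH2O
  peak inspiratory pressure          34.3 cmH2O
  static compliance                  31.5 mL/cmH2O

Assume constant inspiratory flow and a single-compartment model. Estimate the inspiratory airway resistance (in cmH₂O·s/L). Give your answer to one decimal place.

Equation of motion (constant flow): PIP = Vt/C + R·V̇ + PEEP.
R·V̇ = PIP − Vt/C − PEEP = 34.3 − 450/31.5 − 2 = 34.3 − 14.286 − 2 = 18.014 cmH2O.
R = 18.014 / 0.6667 = 27.02 cmH2O·s/L.

27.0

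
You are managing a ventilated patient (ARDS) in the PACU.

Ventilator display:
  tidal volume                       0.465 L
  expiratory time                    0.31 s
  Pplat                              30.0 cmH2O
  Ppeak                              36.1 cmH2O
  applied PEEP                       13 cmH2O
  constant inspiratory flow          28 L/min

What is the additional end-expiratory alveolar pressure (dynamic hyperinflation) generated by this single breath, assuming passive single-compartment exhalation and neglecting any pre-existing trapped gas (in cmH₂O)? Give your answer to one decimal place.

Flow: 28 L/min ÷ 60 = 0.4667 L/s.
R = (PIP − Pplat)/V̇ = (36.1 − 30.0) / 0.4667 = 6.1/0.4667 = 13.07 cmH2O·s/L.
C = Vt/(Pplat − PEEP) = 465.0 / (30.0 − 13) = 465.0/17.0 = 27.353 mL/cmH2O.
τ = R × C = 13.07 × 0.02735 L/cmH2O = 0.3575 s.
Fraction remaining = e^(−Te/τ) = e^(−0.31/0.3575) = 0.4202; trapped volume = 465.0 × 0.4202 = 195.39 mL.
Additional alveolar pressure from trapping ≈ V_trapped / C = 195.39 / 27.353 = 7.143 cmH2O.

7.1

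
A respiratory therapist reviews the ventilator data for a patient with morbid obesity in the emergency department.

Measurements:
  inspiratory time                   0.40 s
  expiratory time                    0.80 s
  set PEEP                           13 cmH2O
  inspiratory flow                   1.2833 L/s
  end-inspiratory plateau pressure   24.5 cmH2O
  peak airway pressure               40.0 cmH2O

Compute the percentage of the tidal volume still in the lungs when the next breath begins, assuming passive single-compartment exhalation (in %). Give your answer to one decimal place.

Vt = flow × Ti = 1.2833 L/s × 0.40 s × 1000 mL/L = 513.32 mL.
R = (PIP − Pplat)/V̇ = (40.0 − 24.5) / 1.2833 = 15.5/1.2833 = 12.078 cmH2O·s/L.
C = Vt/(Pplat − PEEP) = 513.32 / (24.5 − 13) = 513.32/11.5 = 44.637 mL/cmH2O.
τ = R × C = 12.078 × 0.04464 L/cmH2O = 0.5392 s.
Fraction remaining at end-expiration = e^(−Te/τ) = e^(−0.80/0.5392) = 0.2268 → 22.68%.

22.7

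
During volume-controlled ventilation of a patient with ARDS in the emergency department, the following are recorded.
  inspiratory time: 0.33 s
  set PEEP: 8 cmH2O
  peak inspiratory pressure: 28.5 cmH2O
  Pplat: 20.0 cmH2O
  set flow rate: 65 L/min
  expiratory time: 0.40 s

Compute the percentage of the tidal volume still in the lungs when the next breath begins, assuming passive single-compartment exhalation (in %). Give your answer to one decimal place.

Flow: 65 L/min ÷ 60 = 1.0833 L/s.
Vt = flow × Ti = 1.0833 L/s × 0.33 s × 1000 mL/L = 357.49 mL.
R = (PIP − Pplat)/V̇ = (28.5 − 20.0) / 1.0833 = 8.5/1.0833 = 7.846 cmH2O·s/L.
C = Vt/(Pplat − PEEP) = 357.49 / (20.0 − 8) = 357.49/12.0 = 29.791 mL/cmH2O.
τ = R × C = 7.846 × 0.02979 L/cmH2O = 0.2337 s.
Fraction remaining at end-expiration = e^(−Te/τ) = e^(−0.40/0.2337) = 0.1806 → 18.06%.

18.1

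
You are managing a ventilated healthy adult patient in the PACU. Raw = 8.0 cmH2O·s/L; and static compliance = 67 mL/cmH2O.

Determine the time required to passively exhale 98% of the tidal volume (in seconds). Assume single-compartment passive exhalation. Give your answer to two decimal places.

2.10

τ = R × C = 8.0 × 67 mL/cmH2O = 8.0 × 0.067 L/cmH2O = 0.536 s.
Exhaled fraction f = 1 − e^(−t/τ) → t = −τ·ln(1 − f) = −0.536·ln(0.02) = 2.097 s.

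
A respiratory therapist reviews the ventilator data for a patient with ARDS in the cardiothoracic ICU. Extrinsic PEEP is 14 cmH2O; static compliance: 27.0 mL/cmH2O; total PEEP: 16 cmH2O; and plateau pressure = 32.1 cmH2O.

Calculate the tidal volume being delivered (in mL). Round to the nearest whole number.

435

End-expiratory occlusion gives total PEEP = 16 cmH2O (intrinsic PEEP = 16 − 14 = 2). Use total PEEP for the elastic gradient.
Vt = Cstat × (Pplat − PEEPtotal) = 27.0 × (32.1 − 16) = 27.0 × 16.1 = 434.7 mL.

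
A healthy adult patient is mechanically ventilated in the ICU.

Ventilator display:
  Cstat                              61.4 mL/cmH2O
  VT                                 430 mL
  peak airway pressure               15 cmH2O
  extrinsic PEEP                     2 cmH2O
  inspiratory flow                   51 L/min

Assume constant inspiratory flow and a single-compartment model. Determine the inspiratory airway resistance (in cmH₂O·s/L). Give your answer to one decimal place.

Flow: 51 L/min ÷ 60 = 0.85 L/s.
Equation of motion (constant flow): PIP = Vt/C + R·V̇ + PEEP.
R·V̇ = PIP − Vt/C − PEEP = 15 − 430/61.4 − 2 = 15 − 7.003 − 2 = 5.997 cmH2O.
R = 5.997 / 0.85 = 7.055 cmH2O·s/L.

7.1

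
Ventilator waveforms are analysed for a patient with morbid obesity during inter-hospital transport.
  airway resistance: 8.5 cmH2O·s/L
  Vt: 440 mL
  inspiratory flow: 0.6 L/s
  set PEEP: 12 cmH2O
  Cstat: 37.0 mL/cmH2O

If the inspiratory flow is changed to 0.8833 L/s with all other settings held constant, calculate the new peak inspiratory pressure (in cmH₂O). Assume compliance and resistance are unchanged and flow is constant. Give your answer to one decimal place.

PIP = Vt/C + R·V̇ + PEEP (constant-flow equation of motion).
Only the resistive term changes: ΔPIP = R × ΔV̇ = 8.5 × (0.8833 − 0.6) = 8.5 × 0.2833 = 2.408 cmH2O.
Original PIP = 440/37.0 + 8.5×0.6 + 12 = 28.992 cmH2O; new PIP = 28.992 + (2.408) = 31.4 cmH2O.

31.4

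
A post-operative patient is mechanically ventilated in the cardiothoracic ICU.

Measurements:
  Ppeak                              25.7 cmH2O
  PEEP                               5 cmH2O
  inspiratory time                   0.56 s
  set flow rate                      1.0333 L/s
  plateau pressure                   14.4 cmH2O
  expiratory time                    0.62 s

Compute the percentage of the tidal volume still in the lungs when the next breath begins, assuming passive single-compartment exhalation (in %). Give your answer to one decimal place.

39.8

Vt = flow × Ti = 1.0333 L/s × 0.56 s × 1000 mL/L = 578.65 mL.
R = (PIP − Pplat)/V̇ = (25.7 − 14.4) / 1.0333 = 11.3/1.0333 = 10.936 cmH2O·s/L.
C = Vt/(Pplat − PEEP) = 578.65 / (14.4 − 5) = 578.65/9.4 = 61.559 mL/cmH2O.
τ = R × C = 10.936 × 0.06156 L/cmH2O = 0.6732 s.
Fraction remaining at end-expiration = e^(−Te/τ) = e^(−0.62/0.6732) = 0.3981 → 39.81%.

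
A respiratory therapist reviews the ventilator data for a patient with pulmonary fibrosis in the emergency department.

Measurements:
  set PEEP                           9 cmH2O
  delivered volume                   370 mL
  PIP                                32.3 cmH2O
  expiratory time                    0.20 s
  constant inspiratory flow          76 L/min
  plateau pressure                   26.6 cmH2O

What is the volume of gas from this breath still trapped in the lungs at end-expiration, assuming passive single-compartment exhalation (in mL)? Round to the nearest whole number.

45

Flow: 76 L/min ÷ 60 = 1.2667 L/s.
R = (PIP − Pplat)/V̇ = (32.3 − 26.6) / 1.2667 = 5.7/1.2667 = 4.5 cmH2O·s/L.
C = Vt/(Pplat − PEEP) = 370.0 / (26.6 − 9) = 370.0/17.6 = 21.023 mL/cmH2O.
τ = R × C = 4.5 × 0.02102 L/cmH2O = 0.09459 s.
Fraction remaining = e^(−Te/τ) = e^(−0.20/0.09459) = 0.1207.
Trapped volume = 370.0 × 0.1207 = 44.659 mL.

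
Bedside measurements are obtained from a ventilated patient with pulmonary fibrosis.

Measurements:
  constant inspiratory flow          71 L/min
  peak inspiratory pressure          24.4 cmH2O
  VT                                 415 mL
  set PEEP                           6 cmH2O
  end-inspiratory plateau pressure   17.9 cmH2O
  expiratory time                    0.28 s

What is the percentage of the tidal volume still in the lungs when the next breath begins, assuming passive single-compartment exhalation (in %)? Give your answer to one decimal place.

Flow: 71 L/min ÷ 60 = 1.1833 L/s.
R = (PIP − Pplat)/V̇ = (24.4 − 17.9) / 1.1833 = 6.5/1.1833 = 5.493 cmH2O·s/L.
C = Vt/(Pplat − PEEP) = 415.0 / (17.9 − 6) = 415.0/11.9 = 34.874 mL/cmH2O.
τ = R × C = 5.493 × 0.03487 L/cmH2O = 0.1915 s.
Fraction remaining at end-expiration = e^(−Te/τ) = e^(−0.28/0.1915) = 0.2317 → 23.17%.

23.2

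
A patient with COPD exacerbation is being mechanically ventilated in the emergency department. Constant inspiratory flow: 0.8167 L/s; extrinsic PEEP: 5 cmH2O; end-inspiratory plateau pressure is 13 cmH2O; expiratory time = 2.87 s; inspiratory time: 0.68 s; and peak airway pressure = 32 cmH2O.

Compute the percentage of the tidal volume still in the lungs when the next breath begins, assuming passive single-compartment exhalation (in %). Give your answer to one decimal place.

16.9

Vt = flow × Ti = 0.8167 L/s × 0.68 s × 1000 mL/L = 555.36 mL.
R = (PIP − Pplat)/V̇ = (32 − 13) / 0.8167 = 19.0/0.8167 = 23.264 cmH2O·s/L.
C = Vt/(Pplat − PEEP) = 555.36 / (13 − 5) = 555.36/8.0 = 69.42 mL/cmH2O.
τ = R × C = 23.264 × 0.06942 L/cmH2O = 1.615 s.
Fraction remaining at end-expiration = e^(−Te/τ) = e^(−2.87/1.615) = 0.1691 → 16.91%.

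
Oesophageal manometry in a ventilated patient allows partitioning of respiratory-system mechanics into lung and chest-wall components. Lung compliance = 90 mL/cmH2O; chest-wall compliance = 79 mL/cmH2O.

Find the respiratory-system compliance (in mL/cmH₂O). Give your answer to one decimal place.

Lung and chest wall are elastances in series: 1/Crs = 1/CL + 1/Ccw.
1/Crs = 1/90 + 1/79 = 0.02377.
Crs = 42.07 mL/cmH2O.

42.1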